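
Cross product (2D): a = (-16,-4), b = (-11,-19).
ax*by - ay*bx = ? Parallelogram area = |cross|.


cross = -16*(-19) + 4*(-11) = 304 - 44 = 260
Parallelogram area = |260| = 260

cross = 260, parallelogram area = 260


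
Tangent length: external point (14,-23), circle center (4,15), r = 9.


d = sqrt((14-4)^2 + (-23-15)^2) = sqrt(100+1444) = 39.2938
L = sqrt(1544.0000 - 81) = sqrt(1463.0000) = 38.2492

38.2492


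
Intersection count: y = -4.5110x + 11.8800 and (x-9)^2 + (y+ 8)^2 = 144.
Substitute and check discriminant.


Substitute y = -4.5110x + 11.8800: (x-9)^2 + (-4.5110x+11.8800+ 8)^2 = 144
Expand to Ax^2 + Bx + C = 0, where b-k = 19.88
A = 1+m^2 = 21.349121
B = 2(m(b-k) - h) = 2(-4.5110*19.88 - 9) = -197.35736
C = h^2 + (b-k)^2 - r^2 = 81 + 395.2144 - 144 = 332.2144
disc = B^2-4AC = 38949.9275 - 28369.9417 = 10579.9858
disc > 0

2 intersection points


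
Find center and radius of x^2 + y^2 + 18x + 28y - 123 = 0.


h = -D/2 = -18/2 = -9
k = -E/2 = -28/2 = -14
r^2 = h^2 + k^2 - F = 81 + 196 + 123 = 400
r = 20

Center (-9, -14), radius = 20


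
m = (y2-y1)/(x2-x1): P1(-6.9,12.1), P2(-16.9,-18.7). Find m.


dy = -18.7 - 12.1 = -30.8
dx = -16.9 + 6.9 = -10
m = -30.8/(-10) = 3.0800

m = 3.0800


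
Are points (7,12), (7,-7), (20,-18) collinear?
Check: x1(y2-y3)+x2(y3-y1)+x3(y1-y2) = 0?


7*(-7+ 18) + 7*(-18-12) + 20*(12+ 7)
= 77 - 210 + 380 = 247

No, not collinear (determinant = 247)


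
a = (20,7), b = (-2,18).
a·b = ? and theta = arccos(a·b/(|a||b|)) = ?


a·b = 20*(-2) + 7*18 = -40 + 126 = 86
|a| = sqrt(400+49) = 21.1896
|b| = sqrt(4+324) = 18.1108
cos(theta) = 86/(sqrt(449)*sqrt(328)) = 86/sqrt(147272) = 0.224098
theta = arccos(86/sqrt(147272)) = 77.0501 degrees

a·b = 86, theta = 77.0501 deg


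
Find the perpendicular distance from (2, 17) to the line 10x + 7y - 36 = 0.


|10*2 + 7*17 - 36| = |103| = 103
sqrt(100 + 49) = sqrt(149) = 12.2066
d = 103/sqrt(149) = 8.4381

8.4381


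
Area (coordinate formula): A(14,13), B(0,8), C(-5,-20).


14*(8+ 20) = 392
0*(-20-13) = 0
-5*(13-8) = -25
sum = 367
Area = |367|/2 = 183.5000

183.5000 sq units


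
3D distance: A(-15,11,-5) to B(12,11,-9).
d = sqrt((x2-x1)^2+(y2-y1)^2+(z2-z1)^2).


dx=27, dy=0, dz=-4
d = sqrt(729+0+16) = sqrt(745) = 27.2947

27.2947


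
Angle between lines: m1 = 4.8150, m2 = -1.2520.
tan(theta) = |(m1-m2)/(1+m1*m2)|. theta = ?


m1-m2 = 6.067
1+m1*m2 = -5.02838
tan(theta) = |6.067/(-5.02838)| = 1.206552
theta = arctan(|6.067/(-5.02838)|) = 50.3478 degrees (acute angle)

50.3478 degrees


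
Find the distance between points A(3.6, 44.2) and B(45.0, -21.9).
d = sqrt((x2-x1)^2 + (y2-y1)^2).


dx = 45.0 - 3.6 = 41.4
dy = -21.9 - 44.2 = -66.1
d = sqrt(1713.96 + 4369.21) = sqrt(6083.17) = 77.9947

77.9947


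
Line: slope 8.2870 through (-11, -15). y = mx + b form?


y + 15 = 8.2870(x + 11)
y = 8.2870x - 15 - 8.2870*(-11)
y = 8.2870x + 76.1570

y = 8.2870x + 76.1570


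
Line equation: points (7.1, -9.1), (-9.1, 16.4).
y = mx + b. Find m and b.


m = (25.5)/(-16.2) = -1.5741
b = y1 - m*x1 = -9.1 - (25.5*7.1)/(-16.2) = -9.1 + 11.1759 = 2.0759

y = -1.5741x + 2.0759


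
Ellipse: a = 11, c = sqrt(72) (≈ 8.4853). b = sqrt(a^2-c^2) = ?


b^2 = 11^2 - (sqrt(72))^2 = 121 - 72 = 49
b = sqrt(49) = 7

b = 7


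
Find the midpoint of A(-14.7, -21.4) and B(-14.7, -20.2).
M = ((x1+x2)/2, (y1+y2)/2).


Mx = (-14.7 - 14.7)/2 = -29.4/2 = -14.7000
My = (-21.4 - 20.2)/2 = -41.6/2 = -20.8000

(-14.7000, -20.8000)


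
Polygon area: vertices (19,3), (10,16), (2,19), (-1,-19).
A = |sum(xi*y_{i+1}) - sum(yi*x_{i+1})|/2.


sum(xi*y_{i+1}) = 19*16 + 10*19 + 2*(-19) - 1*3 = 453
sum(yi*x_{i+1}) = 3*10 + 16*2 + 19*(-1) - 19*19 = -318
Area = |453 + 318|/2 = 771/2 = 385.5000

385.5000 sq units


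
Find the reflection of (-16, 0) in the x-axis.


Reflection rule for x-axis: (x, -y)
(-16, 0) -> (-16, 0)

(-16, 0)


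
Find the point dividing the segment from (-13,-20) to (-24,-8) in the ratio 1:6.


Px = (1*(-24) + 6*(-13))/7 = -102/7 = -14.5714
Py = (1*(-8) + 6*(-20))/7 = -128/7 = -18.2857

P = (-14.5714, -18.2857)


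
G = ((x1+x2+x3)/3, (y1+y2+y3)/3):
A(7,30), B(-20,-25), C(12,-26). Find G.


Gx = (7- 20+12)/3 = -1/3 = -0.3333
Gy = (30- 25- 26)/3 = -21/3 = -7.0000

G = (-0.3333, -7.0000)


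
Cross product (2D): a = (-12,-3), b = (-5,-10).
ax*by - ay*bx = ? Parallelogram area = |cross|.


cross = -12*(-10) + 3*(-5) = 120 - 15 = 105
Parallelogram area = |105| = 105

cross = 105, parallelogram area = 105


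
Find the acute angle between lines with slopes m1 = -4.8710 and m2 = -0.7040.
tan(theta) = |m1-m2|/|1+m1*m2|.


m1-m2 = -4.167
1+m1*m2 = 4.429184
tan(theta) = |-4.167/4.429184| = 0.940805
theta = arctan(|-4.167/4.429184|) = 43.2530 degrees (acute angle)

43.2530 degrees


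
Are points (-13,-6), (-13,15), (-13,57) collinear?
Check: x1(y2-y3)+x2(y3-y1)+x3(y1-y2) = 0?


-13*(15-57) - 13*(57+ 6) - 13*(-6-15)
= 546 - 819 + 273 = 0

Yes, collinear (determinant = 0)


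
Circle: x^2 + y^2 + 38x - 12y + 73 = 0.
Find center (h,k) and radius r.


h = -D/2 = -38/2 = -19
k = -E/2 = 12/2 = 6
r^2 = h^2 + k^2 - F = 361 + 36 - 73 = 324
r = 18

Center (-19, 6), radius = 18


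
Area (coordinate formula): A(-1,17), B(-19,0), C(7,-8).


-1*(0+ 8) = -8
-19*(-8-17) = 475
7*(17-0) = 119
sum = 586
Area = |586|/2 = 293.0000

293.0000 sq units


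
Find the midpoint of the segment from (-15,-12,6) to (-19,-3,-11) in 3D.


Mx = (-15- 19)/2 = -17.0000
My = (-12- 3)/2 = -7.5000
Mz = (6- 11)/2 = -2.5000

M = (-17.0000, -7.5000, -2.5000)


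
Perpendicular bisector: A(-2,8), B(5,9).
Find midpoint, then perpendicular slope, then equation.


Midpoint = (1.5, 8.5)
Slope of AB = dy/dx = 1/7 = 0.1429
Perp slope = -dx/dy = -7/1 = -7.0000
b = My - (perp slope)*Mx = 8.5 + (7*1.5)/1 = 8.5 + 10.5000 = 19.0000

y = -7.0000x + 19.0000


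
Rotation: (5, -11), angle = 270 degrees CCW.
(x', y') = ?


cos(270) = 0, sin(270) = -1
x' = 5*0 + 11*(-1) = -11
y' = 5*(-1) - 11*0 = -5

(-11, -5)


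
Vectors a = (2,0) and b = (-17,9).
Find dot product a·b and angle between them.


a·b = 2*(-17) + 0*9 = -34 + 0 = -34
|a| = sqrt(4+0) = 2.0000
|b| = sqrt(289+81) = 19.2354
cos(theta) = -34/(sqrt(4)*sqrt(370)) = -34/sqrt(1480) = -0.883788
theta = arccos(-34/sqrt(1480)) = 152.1027 degrees

a·b = -34, theta = 152.1027 deg


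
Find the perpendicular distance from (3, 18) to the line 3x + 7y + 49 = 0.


|3*3 + 7*18 + 49| = |184| = 184
sqrt(9 + 49) = sqrt(58) = 7.6158
d = 184/sqrt(58) = 24.1604

24.1604


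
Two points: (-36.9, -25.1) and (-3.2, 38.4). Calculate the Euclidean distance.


dx = -3.2 + 36.9 = 33.7
dy = 38.4 + 25.1 = 63.5
d = sqrt(1135.69 + 4032.25) = sqrt(5167.94) = 71.8884

71.8884


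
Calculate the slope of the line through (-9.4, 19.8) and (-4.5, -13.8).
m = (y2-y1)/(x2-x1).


dy = -13.8 - 19.8 = -33.6
dx = -4.5 + 9.4 = 4.9
m = -33.6/4.9 = -6.8571

m = -6.8571


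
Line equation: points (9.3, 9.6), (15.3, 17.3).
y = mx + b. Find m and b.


m = (7.7)/(6.0) = 1.2833
b = y1 - m*x1 = 9.6 - (7.7*9.3)/(6.0) = 9.6 - 11.9350 = -2.3350

y = 1.2833x - 2.3350


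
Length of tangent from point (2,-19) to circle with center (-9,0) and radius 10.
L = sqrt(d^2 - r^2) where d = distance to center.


d = sqrt((2+ 9)^2 + (-19-0)^2) = sqrt(121+361) = 21.9545
L = sqrt(482.0000 - 100) = sqrt(382.0000) = 19.5448

19.5448


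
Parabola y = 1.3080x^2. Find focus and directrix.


a = 1.3080
1/(4a) = 0.1911
Focus = (0, 0.1911)
Directrix: y = -0.1911

Focus = (0, 0.1911), Directrix: y = -0.1911


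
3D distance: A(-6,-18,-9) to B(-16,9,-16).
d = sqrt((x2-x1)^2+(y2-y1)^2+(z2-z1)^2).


dx=-10, dy=27, dz=-7
d = sqrt(100+729+49) = sqrt(878) = 29.6311

29.6311


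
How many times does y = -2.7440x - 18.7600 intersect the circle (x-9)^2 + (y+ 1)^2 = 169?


Substitute y = -2.7440x - 18.7600: (x-9)^2 + (-2.7440x- 18.7600+ 1)^2 = 169
Expand to Ax^2 + Bx + C = 0, where b-k = -17.76
A = 1+m^2 = 8.529536
B = 2(m(b-k) - h) = 2(-2.7440*(-17.76) - 9) = 79.46688
C = h^2 + (b-k)^2 - r^2 = 81 + 315.4176 - 169 = 227.4176
disc = B^2-4AC = 6314.9850 - 7759.0664 = -1444.0814
disc < 0

0 intersection points


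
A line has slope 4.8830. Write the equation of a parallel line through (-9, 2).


Parallel lines have equal slopes.
m2 = 4.8830
b2 = 2 - 4.8830*(-9) = 45.9470

y = 4.8830x + 45.9470


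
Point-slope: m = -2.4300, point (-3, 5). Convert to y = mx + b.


y - 5 = -2.4300(x + 3)
y = -2.4300x + 5 + 2.4300*(-3)
y = -2.4300x - 2.2900

y = -2.4300x - 2.2900


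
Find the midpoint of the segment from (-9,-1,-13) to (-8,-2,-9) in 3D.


Mx = (-9- 8)/2 = -8.5000
My = (-1- 2)/2 = -1.5000
Mz = (-13- 9)/2 = -11.0000

M = (-8.5000, -1.5000, -11.0000)


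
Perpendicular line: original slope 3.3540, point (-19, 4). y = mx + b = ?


Perpendicular slope = -1/m1 = -1/3.3540 = -0.2982
b2 = y0 - m2*x0 = 4 - 19/3.3540 = 4 - 5.6649 = -1.6649

y = -0.2982x - 1.6649


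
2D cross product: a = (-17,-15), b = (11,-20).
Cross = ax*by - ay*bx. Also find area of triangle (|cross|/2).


cross = -17*(-20) + 15*11 = 340 + 165 = 505
Triangle area = |505|/2 = 505/2 = 252.5000

cross = 505, triangle area = 252.5000


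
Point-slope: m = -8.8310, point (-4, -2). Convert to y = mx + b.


y + 2 = -8.8310(x + 4)
y = -8.8310x - 2 + 8.8310*(-4)
y = -8.8310x - 37.3240

y = -8.8310x - 37.3240


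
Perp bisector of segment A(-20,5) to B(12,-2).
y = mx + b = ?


Midpoint = (-4, 1.5)
Slope of AB = dy/dx = -7/32 = -0.2188
Perp slope = -dx/dy = 32/7 = 4.5714
b = My - (perp slope)*Mx = 1.5 + (32*(-4))/(-7) = 1.5 + 18.2857 = 19.7857

y = 4.5714x + 19.7857


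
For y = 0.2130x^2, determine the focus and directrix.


a = 0.2130
1/(4a) = 1.1737
Focus = (0, 1.1737)
Directrix: y = -1.1737

Focus = (0, 1.1737), Directrix: y = -1.1737


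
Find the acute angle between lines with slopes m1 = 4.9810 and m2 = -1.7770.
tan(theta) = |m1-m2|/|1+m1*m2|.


m1-m2 = 6.758
1+m1*m2 = -7.851237
tan(theta) = |6.758/(-7.851237)| = 0.860756
theta = arctan(|6.758/(-7.851237)|) = 40.7204 degrees (acute angle)

40.7204 degrees


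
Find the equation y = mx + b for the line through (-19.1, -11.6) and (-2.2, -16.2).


m = (-4.6)/(16.9) = -0.2722
b = y1 - m*x1 = -11.6 - (-4.6*(-19.1))/(16.9) = -11.6 - 5.1988 = -16.7988

y = -0.2722x - 16.7988


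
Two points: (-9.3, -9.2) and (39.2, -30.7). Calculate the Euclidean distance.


dx = 39.2 + 9.3 = 48.5
dy = -30.7 + 9.2 = -21.5
d = sqrt(2352.25 + 462.25) = sqrt(2814.5) = 53.0519

53.0519


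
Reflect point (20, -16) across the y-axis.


Reflection rule for y-axis: (-x, y)
(20, -16) -> (-20, -16)

(-20, -16)


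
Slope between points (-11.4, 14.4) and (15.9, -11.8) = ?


dy = -11.8 - 14.4 = -26.2
dx = 15.9 + 11.4 = 27.3
m = -26.2/27.3 = -0.9597

m = -0.9597


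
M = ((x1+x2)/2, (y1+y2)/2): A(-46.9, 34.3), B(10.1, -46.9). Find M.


Mx = (-46.9 + 10.1)/2 = -36.8/2 = -18.4000
My = (34.3 - 46.9)/2 = -12.6/2 = -6.3000

(-18.4000, -6.3000)


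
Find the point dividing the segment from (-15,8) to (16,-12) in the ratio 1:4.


Px = (1*16 + 4*(-15))/5 = -44/5 = -8.8000
Py = (1*(-12) + 4*8)/5 = 20/5 = 4.0000

P = (-8.8000, 4.0000)


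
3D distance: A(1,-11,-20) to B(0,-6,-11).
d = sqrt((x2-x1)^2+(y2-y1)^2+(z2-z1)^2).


dx=-1, dy=5, dz=9
d = sqrt(1+25+81) = sqrt(107) = 10.3441

10.3441


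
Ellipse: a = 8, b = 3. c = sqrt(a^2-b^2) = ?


c^2 = 8^2 - 3^2 = 64 - 9 = 55
c = sqrt(55) = 7.4162

c = 7.4162


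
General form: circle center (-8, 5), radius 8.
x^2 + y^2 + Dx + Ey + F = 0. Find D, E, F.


(x+ 8)^2 + (y-5)^2 = 8^2
D = -2h = 16, E = -2k = -10
F = h^2+k^2-r^2 = 64+25-64 = 25

D = 16, E = -10, F = 25


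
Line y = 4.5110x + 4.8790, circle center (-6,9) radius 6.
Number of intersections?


Substitute y = 4.5110x + 4.8790: (x+ 6)^2 + (4.5110x+4.8790-9)^2 = 36
Expand to Ax^2 + Bx + C = 0, where b-k = -4.121
A = 1+m^2 = 21.349121
B = 2(m(b-k) - h) = 2(4.5110*(-4.121) + 6) = -25.179662
C = h^2 + (b-k)^2 - r^2 = 36 + 16.982641 - 36 = 16.982641
disc = B^2-4AC = 634.0154 - 1450.2578 = -816.2424
disc < 0

0 intersection points


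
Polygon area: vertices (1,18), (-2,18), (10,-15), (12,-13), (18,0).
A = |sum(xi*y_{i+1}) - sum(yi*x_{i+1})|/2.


sum(xi*y_{i+1}) = 1*18 - 2*(-15) + 10*(-13) + 12*0 + 18*18 = 242
sum(yi*x_{i+1}) = 18*(-2) + 18*10 - 15*12 - 13*18 + 0*1 = -270
Area = |242 + 270|/2 = 512/2 = 256.0000

256.0000 sq units


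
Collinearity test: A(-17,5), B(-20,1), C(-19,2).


-17*(1-2) - 20*(2-5) - 19*(5-1)
= 17 + 60 - 76 = 1

No, not collinear (determinant = 1)


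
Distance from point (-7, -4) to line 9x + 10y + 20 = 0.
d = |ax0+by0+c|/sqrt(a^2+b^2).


|9*(-7) + 10*(-4) + 20| = |-83| = 83
sqrt(81 + 100) = sqrt(181) = 13.4536
d = 83/sqrt(181) = 6.1693

6.1693


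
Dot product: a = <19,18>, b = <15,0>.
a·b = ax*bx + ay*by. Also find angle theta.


a·b = 19*15 + 18*0 = 285 + 0 = 285
|a| = sqrt(361+324) = 26.1725
|b| = sqrt(225+0) = 15.0000
cos(theta) = 285/(sqrt(685)*sqrt(225)) = 285/sqrt(154125) = 0.725953
theta = arccos(285/sqrt(154125)) = 43.4518 degrees

a·b = 285, theta = 43.4518 deg


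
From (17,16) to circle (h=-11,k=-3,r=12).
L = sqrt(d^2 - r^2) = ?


d = sqrt((17+ 11)^2 + (16+ 3)^2) = sqrt(784+361) = 33.8378
L = sqrt(1145.0000 - 144) = sqrt(1001.0000) = 31.6386

31.6386


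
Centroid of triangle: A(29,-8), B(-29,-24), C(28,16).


Gx = (29- 29+28)/3 = 28/3 = 9.3333
Gy = (-8- 24+16)/3 = -16/3 = -5.3333

G = (9.3333, -5.3333)


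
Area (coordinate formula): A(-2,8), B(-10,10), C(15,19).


-2*(10-19) = 18
-10*(19-8) = -110
15*(8-10) = -30
sum = -122
Area = |-122|/2 = 61.0000

61.0000 sq units


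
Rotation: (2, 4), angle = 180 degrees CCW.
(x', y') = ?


cos(180) = -1, sin(180) = 0
x' = 2*(-1) - 4*0 = -2
y' = 2*0 + 4*(-1) = -4

(-2, -4)


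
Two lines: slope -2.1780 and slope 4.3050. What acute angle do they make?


m1-m2 = -6.483
1+m1*m2 = -8.37629
tan(theta) = |-6.483/(-8.37629)| = 0.773970
theta = arctan(|-6.483/(-8.37629)|) = 37.7388 degrees (acute angle)

37.7388 degrees


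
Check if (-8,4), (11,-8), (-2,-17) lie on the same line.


-8*(-8+ 17) + 11*(-17-4) - 2*(4+ 8)
= -72 - 231 - 24 = -327

No, not collinear (determinant = -327)


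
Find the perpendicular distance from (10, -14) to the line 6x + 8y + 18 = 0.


|6*10 + 8*(-14) + 18| = |-34| = 34
sqrt(36 + 64) = sqrt(100) = 10.0000
d = 34/sqrt(100) = 3.4000

3.4000


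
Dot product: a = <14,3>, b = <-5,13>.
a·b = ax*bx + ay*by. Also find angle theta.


a·b = 14*(-5) + 3*13 = -70 + 39 = -31
|a| = sqrt(196+9) = 14.3178
|b| = sqrt(25+169) = 13.9284
cos(theta) = -31/(sqrt(205)*sqrt(194)) = -31/sqrt(39770) = -0.155448
theta = arccos(-31/sqrt(39770)) = 98.9428 degrees

a·b = -31, theta = 98.9428 deg


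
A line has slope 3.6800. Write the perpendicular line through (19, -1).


Perpendicular slope = -1/m1 = -1/3.6800 = -0.2717
b2 = y0 - m2*x0 = -1 + 19/3.6800 = -1 + 5.1630 = 4.1630

y = -0.2717x + 4.1630


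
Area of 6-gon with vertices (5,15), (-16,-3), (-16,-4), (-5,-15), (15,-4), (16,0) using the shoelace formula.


sum(xi*y_{i+1}) = 5*(-3) - 16*(-4) - 16*(-15) - 5*(-4) + 15*0 + 16*15 = 549
sum(yi*x_{i+1}) = 15*(-16) - 3*(-16) - 4*(-5) - 15*15 - 4*16 + 0*5 = -461
Area = |549 + 461|/2 = 1010/2 = 505.0000

505.0000 sq units


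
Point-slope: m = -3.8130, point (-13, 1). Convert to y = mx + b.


y - 1 = -3.8130(x + 13)
y = -3.8130x + 1 + 3.8130*(-13)
y = -3.8130x - 48.5690

y = -3.8130x - 48.5690


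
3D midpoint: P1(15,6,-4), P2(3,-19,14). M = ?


Mx = (15+3)/2 = 9.0000
My = (6- 19)/2 = -6.5000
Mz = (-4+14)/2 = 5.0000

M = (9.0000, -6.5000, 5.0000)


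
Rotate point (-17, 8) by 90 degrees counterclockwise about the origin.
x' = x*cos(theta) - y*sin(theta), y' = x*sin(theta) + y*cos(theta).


cos(90) = 0, sin(90) = 1
x' = -17*0 - 8*1 = -8
y' = -17*1 + 8*0 = -17

(-8, -17)


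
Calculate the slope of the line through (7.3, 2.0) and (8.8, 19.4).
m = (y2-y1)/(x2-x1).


dy = 19.4 - 2.0 = 17.4
dx = 8.8 - 7.3 = 1.5
m = 17.4/1.5 = 11.6000

m = 11.6000


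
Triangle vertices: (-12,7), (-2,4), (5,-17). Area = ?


-12*(4+ 17) = -252
-2*(-17-7) = 48
5*(7-4) = 15
sum = -189
Area = |-189|/2 = 94.5000

94.5000 sq units


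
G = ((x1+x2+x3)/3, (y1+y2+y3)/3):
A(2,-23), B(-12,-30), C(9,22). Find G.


Gx = (2- 12+9)/3 = -1/3 = -0.3333
Gy = (-23- 30+22)/3 = -31/3 = -10.3333

G = (-0.3333, -10.3333)


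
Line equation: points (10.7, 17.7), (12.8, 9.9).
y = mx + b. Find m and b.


m = (-7.8)/(2.1) = -3.7143
b = y1 - m*x1 = 17.7 - (-7.8*10.7)/(2.1) = 17.7 + 39.7429 = 57.4429

y = -3.7143x + 57.4429


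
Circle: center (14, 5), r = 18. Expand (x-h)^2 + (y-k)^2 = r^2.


(x-14)^2 + (y-5)^2 = 18^2
D = -2h = -28, E = -2k = -10
F = h^2+k^2-r^2 = 196+25-324 = -103

x^2 + y^2 - 28x - 10y - 103 = 0


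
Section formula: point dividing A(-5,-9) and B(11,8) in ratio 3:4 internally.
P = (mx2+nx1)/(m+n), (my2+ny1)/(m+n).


Px = (3*11 + 4*(-5))/7 = 13/7 = 1.8571
Py = (3*8 + 4*(-9))/7 = -12/7 = -1.7143

P = (1.8571, -1.7143)


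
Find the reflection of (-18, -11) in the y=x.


Reflection rule for y=x: (y, x)
(-18, -11) -> (-11, -18)

(-11, -18)


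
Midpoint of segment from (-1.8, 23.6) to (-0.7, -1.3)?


Mx = (-1.8 - 0.7)/2 = -2.5/2 = -1.2500
My = (23.6 - 1.3)/2 = 22.3/2 = 11.1500

(-1.2500, 11.1500)


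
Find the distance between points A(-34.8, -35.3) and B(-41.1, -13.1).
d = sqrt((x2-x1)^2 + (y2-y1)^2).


dx = -41.1 + 34.8 = -6.3
dy = -13.1 + 35.3 = 22.2
d = sqrt(39.69 + 492.84) = sqrt(532.53) = 23.0766

23.0766


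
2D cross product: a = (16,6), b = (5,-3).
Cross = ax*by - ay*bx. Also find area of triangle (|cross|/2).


cross = 16*(-3) - 6*5 = -48 - 30 = -78
Triangle area = |-78|/2 = 78/2 = 39.0000

cross = -78, triangle area = 39.0000


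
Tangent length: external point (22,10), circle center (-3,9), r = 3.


d = sqrt((22+ 3)^2 + (10-9)^2) = sqrt(625+1) = 25.0200
L = sqrt(626.0000 - 9) = sqrt(617.0000) = 24.8395

24.8395


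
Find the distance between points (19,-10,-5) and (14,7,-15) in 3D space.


dx=-5, dy=17, dz=-10
d = sqrt(25+289+100) = sqrt(414) = 20.3470

20.3470


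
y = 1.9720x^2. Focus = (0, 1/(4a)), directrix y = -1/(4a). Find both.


a = 1.9720
1/(4a) = 0.1268
Focus = (0, 0.1268)
Directrix: y = -0.1268

Focus = (0, 0.1268), Directrix: y = -0.1268


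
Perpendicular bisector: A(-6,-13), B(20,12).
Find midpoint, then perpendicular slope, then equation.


Midpoint = (7, -0.5)
Slope of AB = dy/dx = 25/26 = 0.9615
Perp slope = -dx/dy = -26/25 = -1.0400
b = My - (perp slope)*Mx = -0.5 + (26*7)/25 = -0.5 + 7.2800 = 6.7800

y = -1.0400x + 6.7800


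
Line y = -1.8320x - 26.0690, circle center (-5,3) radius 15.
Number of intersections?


Substitute y = -1.8320x - 26.0690: (x+ 5)^2 + (-1.8320x- 26.0690-3)^2 = 225
Expand to Ax^2 + Bx + C = 0, where b-k = -29.069
A = 1+m^2 = 4.356224
B = 2(m(b-k) - h) = 2(-1.8320*(-29.069) + 5) = 116.508816
C = h^2 + (b-k)^2 - r^2 = 25 + 845.006761 - 225 = 645.006761
disc = B^2-4AC = 13574.3042 - 11239.1757 = 2335.1285
disc > 0

2 intersection points


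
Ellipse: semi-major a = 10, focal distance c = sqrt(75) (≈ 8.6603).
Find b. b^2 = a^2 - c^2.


b^2 = 10^2 - (sqrt(75))^2 = 100 - 75 = 25
b = sqrt(25) = 5

b = 5


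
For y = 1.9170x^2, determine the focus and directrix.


a = 1.9170
1/(4a) = 0.1304
Focus = (0, 0.1304)
Directrix: y = -0.1304

Focus = (0, 0.1304), Directrix: y = -0.1304


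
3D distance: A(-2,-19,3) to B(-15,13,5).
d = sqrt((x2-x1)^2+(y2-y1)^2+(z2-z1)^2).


dx=-13, dy=32, dz=2
d = sqrt(169+1024+4) = sqrt(1197) = 34.5977

34.5977


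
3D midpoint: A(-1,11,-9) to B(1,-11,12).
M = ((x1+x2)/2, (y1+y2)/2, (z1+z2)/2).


Mx = (-1+1)/2 = 0
My = (11- 11)/2 = 0
Mz = (-9+12)/2 = 1.5000

M = (0, 0, 1.5000)


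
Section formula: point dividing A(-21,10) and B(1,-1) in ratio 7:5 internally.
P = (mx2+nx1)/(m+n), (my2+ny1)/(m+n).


Px = (7*1 + 5*(-21))/12 = -98/12 = -8.1667
Py = (7*(-1) + 5*10)/12 = 43/12 = 3.5833

P = (-8.1667, 3.5833)


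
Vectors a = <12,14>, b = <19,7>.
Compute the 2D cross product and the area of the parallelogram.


cross = 12*7 - 14*19 = 84 - 266 = -182
Parallelogram area = |-182| = 182

cross = -182, parallelogram area = 182


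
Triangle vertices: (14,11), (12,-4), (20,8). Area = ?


14*(-4-8) = -168
12*(8-11) = -36
20*(11+ 4) = 300
sum = 96
Area = |96|/2 = 48.0000

48.0000 sq units


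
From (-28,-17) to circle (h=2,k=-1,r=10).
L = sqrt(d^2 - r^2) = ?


d = sqrt((-28-2)^2 + (-17+ 1)^2) = sqrt(900+256) = 34.0000
L = sqrt(1156.0000 - 100) = sqrt(1056.0000) = 32.4962

32.4962


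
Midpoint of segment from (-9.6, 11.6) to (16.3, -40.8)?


Mx = (-9.6 + 16.3)/2 = 6.7/2 = 3.3500
My = (11.6 - 40.8)/2 = -29.2/2 = -14.6000

(3.3500, -14.6000)


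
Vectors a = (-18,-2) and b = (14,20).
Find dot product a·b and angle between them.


a·b = -18*14 - 2*20 = -252 - 40 = -292
|a| = sqrt(324+4) = 18.1108
|b| = sqrt(196+400) = 24.4131
cos(theta) = -292/(sqrt(328)*sqrt(596)) = -292/sqrt(195488) = -0.660424
theta = arccos(-292/sqrt(195488)) = 131.3322 degrees

a·b = -292, theta = 131.3322 deg


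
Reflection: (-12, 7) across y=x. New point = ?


Reflection rule for y=x: (y, x)
(-12, 7) -> (7, -12)

(7, -12)


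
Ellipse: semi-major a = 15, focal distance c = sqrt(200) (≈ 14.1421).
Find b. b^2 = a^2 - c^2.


b^2 = 15^2 - (sqrt(200))^2 = 225 - 200 = 25
b = sqrt(25) = 5

b = 5


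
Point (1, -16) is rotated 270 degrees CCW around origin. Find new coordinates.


cos(270) = 0, sin(270) = -1
x' = 1*0 + 16*(-1) = -16
y' = 1*(-1) - 16*0 = -1

(-16, -1)


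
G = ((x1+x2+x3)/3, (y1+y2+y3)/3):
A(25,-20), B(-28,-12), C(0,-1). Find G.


Gx = (25- 28+0)/3 = -3/3 = -1.0000
Gy = (-20- 12- 1)/3 = -33/3 = -11.0000

G = (-1.0000, -11.0000)


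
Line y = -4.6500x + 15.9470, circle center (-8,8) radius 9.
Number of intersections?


Substitute y = -4.6500x + 15.9470: (x+ 8)^2 + (-4.6500x+15.9470-8)^2 = 81
Expand to Ax^2 + Bx + C = 0, where b-k = 7.947
A = 1+m^2 = 22.6225
B = 2(m(b-k) - h) = 2(-4.6500*7.947 + 8) = -57.9071
C = h^2 + (b-k)^2 - r^2 = 64 + 63.154809 - 81 = 46.154809
disc = B^2-4AC = 3353.2322 - 4176.5487 = -823.3165
disc < 0

0 intersection points


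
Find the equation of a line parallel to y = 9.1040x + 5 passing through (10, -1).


Parallel lines have equal slopes.
m2 = 9.1040
b2 = -1 - 9.1040*10 = -92.0400

y = 9.1040x - 92.0400


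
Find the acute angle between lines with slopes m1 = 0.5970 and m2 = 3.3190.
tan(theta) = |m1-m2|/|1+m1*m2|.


m1-m2 = -2.722
1+m1*m2 = 2.981443
tan(theta) = |-2.722/2.981443| = 0.912981
theta = arctan(|-2.722/2.981443|) = 42.3955 degrees (acute angle)

42.3955 degrees


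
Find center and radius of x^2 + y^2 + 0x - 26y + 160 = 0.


h = -D/2 = 0/2 = 0
k = -E/2 = 26/2 = 13
r^2 = h^2 + k^2 - F = 0 + 169 - 160 = 9
r = 3

Center (0, 13), radius = 3


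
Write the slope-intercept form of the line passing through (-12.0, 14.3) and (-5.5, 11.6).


m = (-2.7)/(6.5) = -0.4154
b = y1 - m*x1 = 14.3 - (-2.7*(-12.0))/(6.5) = 14.3 - 4.9846 = 9.3154

y = -0.4154x + 9.3154


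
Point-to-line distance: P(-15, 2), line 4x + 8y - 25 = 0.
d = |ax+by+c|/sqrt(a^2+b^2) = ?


|4*(-15) + 8*2 - 25| = |-69| = 69
sqrt(16 + 64) = sqrt(80) = 8.9443
d = 69/sqrt(80) = 7.7144

7.7144


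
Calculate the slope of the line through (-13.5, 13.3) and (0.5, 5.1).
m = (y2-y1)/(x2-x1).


dy = 5.1 - 13.3 = -8.2
dx = 0.5 + 13.5 = 14.0
m = -8.2/14.0 = -0.5857

m = -0.5857


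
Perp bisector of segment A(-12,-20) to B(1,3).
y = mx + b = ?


Midpoint = (-5.5, -8.5)
Slope of AB = dy/dx = 23/13 = 1.7692
Perp slope = -dx/dy = -13/23 = -0.5652
b = My - (perp slope)*Mx = -8.5 + (13*(-5.5))/23 = -8.5 - 3.1087 = -11.6087

y = -0.5652x - 11.6087


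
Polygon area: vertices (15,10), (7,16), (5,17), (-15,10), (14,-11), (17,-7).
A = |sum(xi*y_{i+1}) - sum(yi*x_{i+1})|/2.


sum(xi*y_{i+1}) = 15*16 + 7*17 + 5*10 - 15*(-11) + 14*(-7) + 17*10 = 646
sum(yi*x_{i+1}) = 10*7 + 16*5 + 17*(-15) + 10*14 - 11*17 - 7*15 = -257
Area = |646 + 257|/2 = 903/2 = 451.5000

451.5000 sq units


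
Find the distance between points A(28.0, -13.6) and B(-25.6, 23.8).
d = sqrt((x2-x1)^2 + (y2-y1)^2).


dx = -25.6 - 28.0 = -53.6
dy = 23.8 + 13.6 = 37.4
d = sqrt(2872.96 + 1398.76) = sqrt(4271.72) = 65.3584

65.3584


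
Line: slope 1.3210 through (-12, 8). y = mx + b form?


y - 8 = 1.3210(x + 12)
y = 1.3210x + 8 - 1.3210*(-12)
y = 1.3210x + 23.8520

y = 1.3210x + 23.8520


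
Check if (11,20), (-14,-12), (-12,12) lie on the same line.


11*(-12-12) - 14*(12-20) - 12*(20+ 12)
= -264 + 112 - 384 = -536

No, not collinear (determinant = -536)


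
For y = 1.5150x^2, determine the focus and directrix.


a = 1.5150
1/(4a) = 0.1650
Focus = (0, 0.1650)
Directrix: y = -0.1650

Focus = (0, 0.1650), Directrix: y = -0.1650


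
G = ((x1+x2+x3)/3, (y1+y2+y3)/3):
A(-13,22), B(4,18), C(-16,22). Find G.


Gx = (-13+4- 16)/3 = -25/3 = -8.3333
Gy = (22+18+22)/3 = 62/3 = 20.6667

G = (-8.3333, 20.6667)


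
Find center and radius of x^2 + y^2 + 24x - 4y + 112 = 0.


h = -D/2 = -24/2 = -12
k = -E/2 = 4/2 = 2
r^2 = h^2 + k^2 - F = 144 + 4 - 112 = 36
r = 6

Center (-12, 2), radius = 6


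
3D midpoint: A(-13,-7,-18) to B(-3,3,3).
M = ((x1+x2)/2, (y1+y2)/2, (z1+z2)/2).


Mx = (-13- 3)/2 = -8.0000
My = (-7+3)/2 = -2.0000
Mz = (-18+3)/2 = -7.5000

M = (-8.0000, -2.0000, -7.5000)


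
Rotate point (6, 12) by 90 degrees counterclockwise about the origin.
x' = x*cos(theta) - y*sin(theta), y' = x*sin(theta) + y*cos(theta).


cos(90) = 0, sin(90) = 1
x' = 6*0 - 12*1 = -12
y' = 6*1 + 12*0 = 6

(-12, 6)


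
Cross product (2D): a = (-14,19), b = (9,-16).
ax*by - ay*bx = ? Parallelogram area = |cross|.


cross = -14*(-16) - 19*9 = 224 - 171 = 53
Parallelogram area = |53| = 53

cross = 53, parallelogram area = 53


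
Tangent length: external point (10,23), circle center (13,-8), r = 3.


d = sqrt((10-13)^2 + (23+ 8)^2) = sqrt(9+961) = 31.1448
L = sqrt(970.0000 - 9) = sqrt(961.0000) = 31.0000

31.0000


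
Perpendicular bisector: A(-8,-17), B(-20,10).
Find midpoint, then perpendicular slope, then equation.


Midpoint = (-14, -3.5)
Slope of AB = dy/dx = 27/(-12) = -2.2500
Perp slope = -dx/dy = 12/27 = 0.4444
b = My - (perp slope)*Mx = -3.5 + (-12*(-14))/27 = -3.5 + 6.2222 = 2.7222

y = 0.4444x + 2.7222


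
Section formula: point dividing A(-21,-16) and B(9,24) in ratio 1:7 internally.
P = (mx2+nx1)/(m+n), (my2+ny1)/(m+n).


Px = (1*9 + 7*(-21))/8 = -138/8 = -17.2500
Py = (1*24 + 7*(-16))/8 = -88/8 = -11.0000

P = (-17.2500, -11.0000)


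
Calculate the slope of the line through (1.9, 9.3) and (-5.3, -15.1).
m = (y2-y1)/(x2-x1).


dy = -15.1 - 9.3 = -24.4
dx = -5.3 - 1.9 = -7.2
m = -24.4/(-7.2) = 3.3889

m = 3.3889


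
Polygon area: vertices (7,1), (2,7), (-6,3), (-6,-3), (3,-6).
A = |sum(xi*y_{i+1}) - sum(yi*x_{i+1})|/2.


sum(xi*y_{i+1}) = 7*7 + 2*3 - 6*(-3) - 6*(-6) + 3*1 = 112
sum(yi*x_{i+1}) = 1*2 + 7*(-6) + 3*(-6) - 3*3 - 6*7 = -109
Area = |112 + 109|/2 = 221/2 = 110.5000

110.5000 sq units


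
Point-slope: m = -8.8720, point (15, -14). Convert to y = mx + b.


y + 14 = -8.8720(x - 15)
y = -8.8720x - 14 + 8.8720*15
y = -8.8720x + 119.0800

y = -8.8720x + 119.0800


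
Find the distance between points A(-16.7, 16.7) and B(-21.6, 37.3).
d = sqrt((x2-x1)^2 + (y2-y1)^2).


dx = -21.6 + 16.7 = -4.9
dy = 37.3 - 16.7 = 20.6
d = sqrt(24.01 + 424.36) = sqrt(448.37) = 21.1747

21.1747


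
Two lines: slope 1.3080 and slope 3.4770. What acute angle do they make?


m1-m2 = -2.169
1+m1*m2 = 5.547916
tan(theta) = |-2.169/5.547916| = 0.390958
theta = arctan(|-2.169/5.547916|) = 21.3534 degrees (acute angle)

21.3534 degrees


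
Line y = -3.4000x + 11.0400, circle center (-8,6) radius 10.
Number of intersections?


Substitute y = -3.4000x + 11.0400: (x+ 8)^2 + (-3.4000x+11.0400-6)^2 = 100
Expand to Ax^2 + Bx + C = 0, where b-k = 5.04
A = 1+m^2 = 12.56
B = 2(m(b-k) - h) = 2(-3.4000*5.04 + 8) = -18.272
C = h^2 + (b-k)^2 - r^2 = 64 + 25.4016 - 100 = -10.5984
disc = B^2-4AC = 333.8660 + 532.4636 = 866.3296
disc > 0

2 intersection points


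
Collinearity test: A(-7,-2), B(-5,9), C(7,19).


-7*(9-19) - 5*(19+ 2) + 7*(-2-9)
= 70 - 105 - 77 = -112

No, not collinear (determinant = -112)


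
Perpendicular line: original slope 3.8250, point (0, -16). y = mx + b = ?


Perpendicular slope = -1/m1 = -1/3.8250 = -0.2614
b2 = y0 - m2*x0 = -16 + 0/3.8250 = -16 + 0 = -16.0000

y = -0.2614x - 16.0000


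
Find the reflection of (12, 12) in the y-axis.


Reflection rule for y-axis: (-x, y)
(12, 12) -> (-12, 12)

(-12, 12)


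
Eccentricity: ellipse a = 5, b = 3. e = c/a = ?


c = sqrt(25-9) = sqrt(16) = 4.0000
e = c/a = 4/5 = 0.8000

e = 0.8000


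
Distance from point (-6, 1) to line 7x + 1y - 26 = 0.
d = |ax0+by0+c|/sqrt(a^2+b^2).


|7*(-6) + 1*1 - 26| = |-67| = 67
sqrt(49 + 1) = sqrt(50) = 7.0711
d = 67/sqrt(50) = 9.4752

9.4752


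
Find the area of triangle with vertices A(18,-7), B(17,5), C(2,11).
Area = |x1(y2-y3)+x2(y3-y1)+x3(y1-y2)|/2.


18*(5-11) = -108
17*(11+ 7) = 306
2*(-7-5) = -24
sum = 174
Area = |174|/2 = 87.0000

87.0000 sq units


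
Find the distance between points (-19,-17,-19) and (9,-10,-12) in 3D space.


dx=28, dy=7, dz=7
d = sqrt(784+49+49) = sqrt(882) = 29.6985

29.6985


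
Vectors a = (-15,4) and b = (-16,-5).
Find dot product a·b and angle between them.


a·b = -15*(-16) + 4*(-5) = 240 - 20 = 220
|a| = sqrt(225+16) = 15.5242
|b| = sqrt(256+25) = 16.7631
cos(theta) = 220/(sqrt(241)*sqrt(281)) = 220/sqrt(67721) = 0.845398
theta = arccos(220/sqrt(67721)) = 32.2854 degrees

a·b = 220, theta = 32.2854 deg


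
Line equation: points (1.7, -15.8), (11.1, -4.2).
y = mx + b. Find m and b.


m = (11.6)/(9.4) = 1.2340
b = y1 - m*x1 = -15.8 - (11.6*1.7)/(9.4) = -15.8 - 2.0979 = -17.8979

y = 1.2340x - 17.8979


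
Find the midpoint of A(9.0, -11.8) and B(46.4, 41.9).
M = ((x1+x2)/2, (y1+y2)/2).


Mx = (9.0 + 46.4)/2 = 55.4/2 = 27.7000
My = (-11.8 + 41.9)/2 = 30.1/2 = 15.0500

(27.7000, 15.0500)


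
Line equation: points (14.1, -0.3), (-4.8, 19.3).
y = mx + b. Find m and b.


m = (19.6)/(-18.9) = -1.0370
b = y1 - m*x1 = -0.3 - (19.6*14.1)/(-18.9) = -0.3 + 14.6222 = 14.3222

y = -1.0370x + 14.3222


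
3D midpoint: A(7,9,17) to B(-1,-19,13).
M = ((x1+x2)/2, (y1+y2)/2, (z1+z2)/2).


Mx = (7- 1)/2 = 3.0000
My = (9- 19)/2 = -5.0000
Mz = (17+13)/2 = 15.0000

M = (3.0000, -5.0000, 15.0000)


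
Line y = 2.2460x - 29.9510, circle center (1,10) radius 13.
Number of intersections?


Substitute y = 2.2460x - 29.9510: (x-1)^2 + (2.2460x- 29.9510-10)^2 = 169
Expand to Ax^2 + Bx + C = 0, where b-k = -39.951
A = 1+m^2 = 6.044516
B = 2(m(b-k) - h) = 2(2.2460*(-39.951) - 1) = -181.459892
C = h^2 + (b-k)^2 - r^2 = 1 + 1596.082401 - 169 = 1428.082401
disc = B^2-4AC = 32927.6924 - 34528.2677 = -1600.5753
disc < 0

0 intersection points


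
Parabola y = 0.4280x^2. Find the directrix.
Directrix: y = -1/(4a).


a = 0.4280
1/(4a) = 0.5841
directrix: y = -0.5841 = -0.5841

y = -0.5841


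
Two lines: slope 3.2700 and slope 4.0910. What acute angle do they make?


m1-m2 = -0.821
1+m1*m2 = 14.37757
tan(theta) = |-0.821/14.37757| = 0.057103
theta = arctan(|-0.821/14.37757|) = 3.2682 degrees (acute angle)

3.2682 degrees


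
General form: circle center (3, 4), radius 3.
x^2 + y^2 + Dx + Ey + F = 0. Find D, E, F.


(x-3)^2 + (y-4)^2 = 3^2
D = -2h = -6, E = -2k = -8
F = h^2+k^2-r^2 = 9+16-9 = 16

D = -6, E = -8, F = 16


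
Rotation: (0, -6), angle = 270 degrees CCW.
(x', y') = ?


cos(270) = 0, sin(270) = -1
x' = 0*0 + 6*(-1) = -6
y' = 0*(-1) - 6*0 = 0

(-6, 0)


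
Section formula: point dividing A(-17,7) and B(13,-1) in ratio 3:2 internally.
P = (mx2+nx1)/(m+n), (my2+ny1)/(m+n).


Px = (3*13 + 2*(-17))/5 = 5/5 = 1.0000
Py = (3*(-1) + 2*7)/5 = 11/5 = 2.2000

P = (1.0000, 2.2000)


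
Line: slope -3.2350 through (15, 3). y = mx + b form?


y - 3 = -3.2350(x - 15)
y = -3.2350x + 3 + 3.2350*15
y = -3.2350x + 51.5250

y = -3.2350x + 51.5250


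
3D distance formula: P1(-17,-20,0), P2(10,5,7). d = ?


dx=27, dy=25, dz=7
d = sqrt(729+625+49) = sqrt(1403) = 37.4566

37.4566


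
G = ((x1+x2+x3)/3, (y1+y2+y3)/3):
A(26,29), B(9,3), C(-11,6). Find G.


Gx = (26+9- 11)/3 = 24/3 = 8.0000
Gy = (29+3+6)/3 = 38/3 = 12.6667

G = (8.0000, 12.6667)


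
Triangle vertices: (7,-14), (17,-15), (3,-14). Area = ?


7*(-15+ 14) = -7
17*(-14+ 14) = 0
3*(-14+ 15) = 3
sum = -4
Area = |-4|/2 = 2.0000

2.0000 sq units


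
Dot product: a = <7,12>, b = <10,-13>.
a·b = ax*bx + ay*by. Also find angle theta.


a·b = 7*10 + 12*(-13) = 70 - 156 = -86
|a| = sqrt(49+144) = 13.8924
|b| = sqrt(100+169) = 16.4012
cos(theta) = -86/(sqrt(193)*sqrt(269)) = -86/sqrt(51917) = -0.377436
theta = arccos(-86/sqrt(51917)) = 112.1750 degrees

a·b = -86, theta = 112.1750 deg


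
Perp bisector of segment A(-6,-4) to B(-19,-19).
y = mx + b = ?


Midpoint = (-12.5, -11.5)
Slope of AB = dy/dx = -15/(-13) = 1.1538
Perp slope = -dx/dy = -13/15 = -0.8667
b = My - (perp slope)*Mx = -11.5 + (-13*(-12.5))/(-15) = -11.5 - 10.8333 = -22.3333

y = -0.8667x - 22.3333


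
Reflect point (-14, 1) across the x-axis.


Reflection rule for x-axis: (x, -y)
(-14, 1) -> (-14, -1)

(-14, -1)


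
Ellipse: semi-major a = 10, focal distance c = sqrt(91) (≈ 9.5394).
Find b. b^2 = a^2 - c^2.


b^2 = 10^2 - (sqrt(91))^2 = 100 - 91 = 9
b = sqrt(9) = 3

b = 3


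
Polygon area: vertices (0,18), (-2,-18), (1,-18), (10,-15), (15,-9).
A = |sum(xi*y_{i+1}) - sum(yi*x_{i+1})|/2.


sum(xi*y_{i+1}) = 0*(-18) - 2*(-18) + 1*(-15) + 10*(-9) + 15*18 = 201
sum(yi*x_{i+1}) = 18*(-2) - 18*1 - 18*10 - 15*15 - 9*0 = -459
Area = |201 + 459|/2 = 660/2 = 330.0000

330.0000 sq units


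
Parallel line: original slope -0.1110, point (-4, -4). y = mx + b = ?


Parallel lines have equal slopes.
m2 = -0.1110
b2 = -4 + 0.1110*(-4) = -4.4440

y = -0.1110x - 4.4440


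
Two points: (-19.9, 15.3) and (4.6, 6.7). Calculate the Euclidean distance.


dx = 4.6 + 19.9 = 24.5
dy = 6.7 - 15.3 = -8.6
d = sqrt(600.25 + 73.96) = sqrt(674.21) = 25.9656

25.9656


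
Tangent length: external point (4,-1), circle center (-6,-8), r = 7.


d = sqrt((4+ 6)^2 + (-1+ 8)^2) = sqrt(100+49) = 12.2066
L = sqrt(149.0000 - 49) = sqrt(100.0000) = 10.0000

10.0000


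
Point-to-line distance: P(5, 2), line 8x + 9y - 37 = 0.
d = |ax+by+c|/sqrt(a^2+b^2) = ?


|8*5 + 9*2 - 37| = |21| = 21
sqrt(64 + 81) = sqrt(145) = 12.0416
d = 21/sqrt(145) = 1.7440

1.7440


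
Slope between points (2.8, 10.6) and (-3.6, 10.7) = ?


dy = 10.7 - 10.6 = 0.1
dx = -3.6 - 2.8 = -6.4
m = 0.1/(-6.4) = -0.0156

m = -0.0156


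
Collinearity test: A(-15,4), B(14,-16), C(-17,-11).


-15*(-16+ 11) + 14*(-11-4) - 17*(4+ 16)
= 75 - 210 - 340 = -475

No, not collinear (determinant = -475)


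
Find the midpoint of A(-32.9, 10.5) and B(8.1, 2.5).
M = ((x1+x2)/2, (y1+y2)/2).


Mx = (-32.9 + 8.1)/2 = -24.8/2 = -12.4000
My = (10.5 + 2.5)/2 = 13.0/2 = 6.5000

(-12.4000, 6.5000)


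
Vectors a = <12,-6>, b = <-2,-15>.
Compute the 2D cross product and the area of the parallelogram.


cross = 12*(-15) + 6*(-2) = -180 - 12 = -192
Parallelogram area = |-192| = 192

cross = -192, parallelogram area = 192


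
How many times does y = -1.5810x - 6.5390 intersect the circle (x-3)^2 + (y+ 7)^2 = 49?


Substitute y = -1.5810x - 6.5390: (x-3)^2 + (-1.5810x- 6.5390+ 7)^2 = 49
Expand to Ax^2 + Bx + C = 0, where b-k = 0.461
A = 1+m^2 = 3.499561
B = 2(m(b-k) - h) = 2(-1.5810*0.461 - 3) = -7.457682
C = h^2 + (b-k)^2 - r^2 = 9 + 0.212521 - 49 = -39.787479
disc = B^2-4AC = 55.6170 + 556.9548 = 612.5718
disc > 0

2 intersection points


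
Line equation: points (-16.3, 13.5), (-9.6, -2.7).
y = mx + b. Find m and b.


m = (-16.2)/(6.7) = -2.4179
b = y1 - m*x1 = 13.5 - (-16.2*(-16.3))/(6.7) = 13.5 - 39.4119 = -25.9119

y = -2.4179x - 25.9119


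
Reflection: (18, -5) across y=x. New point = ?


Reflection rule for y=x: (y, x)
(18, -5) -> (-5, 18)

(-5, 18)


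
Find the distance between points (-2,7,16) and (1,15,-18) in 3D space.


dx=3, dy=8, dz=-34
d = sqrt(9+64+1156) = sqrt(1229) = 35.0571

35.0571


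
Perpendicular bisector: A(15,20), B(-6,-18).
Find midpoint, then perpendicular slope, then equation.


Midpoint = (4.5, 1)
Slope of AB = dy/dx = -38/(-21) = 1.8095
Perp slope = -dx/dy = -21/38 = -0.5526
b = My - (perp slope)*Mx = 1 + (-21*4.5)/(-38) = 1 + 2.4868 = 3.4868

y = -0.5526x + 3.4868


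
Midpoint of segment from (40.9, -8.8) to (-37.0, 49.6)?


Mx = (40.9 - 37.0)/2 = 3.9/2 = 1.9500
My = (-8.8 + 49.6)/2 = 40.8/2 = 20.4000

(1.9500, 20.4000)


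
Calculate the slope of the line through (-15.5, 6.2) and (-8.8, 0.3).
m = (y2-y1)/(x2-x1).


dy = 0.3 - 6.2 = -5.9
dx = -8.8 + 15.5 = 6.7
m = -5.9/6.7 = -0.8806

m = -0.8806


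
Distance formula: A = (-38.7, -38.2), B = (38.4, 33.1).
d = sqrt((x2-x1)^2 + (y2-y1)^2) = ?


dx = 38.4 + 38.7 = 77.1
dy = 33.1 + 38.2 = 71.3
d = sqrt(5944.41 + 5083.69) = sqrt(11028.1) = 105.0148

105.0148


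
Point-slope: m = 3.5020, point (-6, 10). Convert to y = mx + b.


y - 10 = 3.5020(x + 6)
y = 3.5020x + 10 - 3.5020*(-6)
y = 3.5020x + 31.0120

y = 3.5020x + 31.0120


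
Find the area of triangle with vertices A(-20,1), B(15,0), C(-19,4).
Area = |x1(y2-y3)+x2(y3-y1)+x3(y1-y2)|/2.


-20*(0-4) = 80
15*(4-1) = 45
-19*(1-0) = -19
sum = 106
Area = |106|/2 = 53.0000

53.0000 sq units


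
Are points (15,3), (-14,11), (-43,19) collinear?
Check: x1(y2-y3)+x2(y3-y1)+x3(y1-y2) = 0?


15*(11-19) - 14*(19-3) - 43*(3-11)
= -120 - 224 + 344 = 0

Yes, collinear (determinant = 0)


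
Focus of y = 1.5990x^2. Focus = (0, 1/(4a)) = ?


a = 1.5990
4a = 6.3960
focus = (0, 1/6.3960) = (0, 0.1563)

Focus = (0, 0.1563)


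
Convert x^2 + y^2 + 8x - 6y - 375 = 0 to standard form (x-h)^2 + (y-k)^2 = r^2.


h = -D/2 = -8/2 = -4
k = -E/2 = 6/2 = 3
r^2 = h^2 + k^2 - F = 16 + 9 + 375 = 400
r = 20

Center (-4, 3), radius = 20


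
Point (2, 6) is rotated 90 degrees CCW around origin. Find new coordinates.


cos(90) = 0, sin(90) = 1
x' = 2*0 - 6*1 = -6
y' = 2*1 + 6*0 = 2

(-6, 2)


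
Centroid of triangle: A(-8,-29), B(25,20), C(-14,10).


Gx = (-8+25- 14)/3 = 3/3 = 1.0000
Gy = (-29+20+10)/3 = 1/3 = 0.3333

G = (1.0000, 0.3333)


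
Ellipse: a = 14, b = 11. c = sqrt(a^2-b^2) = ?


c^2 = 14^2 - 11^2 = 196 - 121 = 75
c = sqrt(75) = 8.6603

c = 8.6603


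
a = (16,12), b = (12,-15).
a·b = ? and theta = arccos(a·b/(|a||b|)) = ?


a·b = 16*12 + 12*(-15) = 192 - 180 = 12
|a| = sqrt(256+144) = 20.0000
|b| = sqrt(144+225) = 19.2094
cos(theta) = 12/(sqrt(400)*sqrt(369)) = 12/sqrt(147600) = 0.031235
theta = arccos(12/sqrt(147600)) = 88.2101 degrees

a·b = 12, theta = 88.2101 deg


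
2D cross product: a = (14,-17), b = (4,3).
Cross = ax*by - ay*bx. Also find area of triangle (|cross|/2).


cross = 14*3 + 17*4 = 42 + 68 = 110
Triangle area = |110|/2 = 110/2 = 55.0000

cross = 110, triangle area = 55.0000


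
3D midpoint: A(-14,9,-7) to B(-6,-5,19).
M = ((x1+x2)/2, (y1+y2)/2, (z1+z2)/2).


Mx = (-14- 6)/2 = -10.0000
My = (9- 5)/2 = 2.0000
Mz = (-7+19)/2 = 6.0000

M = (-10.0000, 2.0000, 6.0000)


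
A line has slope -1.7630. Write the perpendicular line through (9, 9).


Perpendicular slope = -1/m1 = -1/(-1.7630) = 0.5672
b2 = y0 - m2*x0 = 9 + 9/(-1.7630) = 9 - 5.1049 = 3.8951

y = 0.5672x + 3.8951
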